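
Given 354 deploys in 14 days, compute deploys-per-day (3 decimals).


Formula: deployments per day = releases / days
= 354 / 14
= 25.286 deploys/day
(equivalently, 177.0 deploys/week)

25.286 deploys/day


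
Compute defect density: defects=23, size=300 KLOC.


Defect density = defects / KLOC
Defect density = 23 / 300
Defect density = 0.077 defects/KLOC

0.077 defects/KLOC


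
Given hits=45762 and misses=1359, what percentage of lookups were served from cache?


Formula: hit rate = hits / (hits + misses) * 100
hit rate = 45762 / (45762 + 1359) * 100
hit rate = 45762 / 47121 * 100
hit rate = 97.12%

97.12%


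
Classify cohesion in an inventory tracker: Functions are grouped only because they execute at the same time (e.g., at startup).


Reasoning: Related by timing only
Type: Temporal cohesion

Temporal cohesion


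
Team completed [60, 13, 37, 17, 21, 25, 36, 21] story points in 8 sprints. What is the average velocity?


Formula: Avg velocity = Total points / Number of sprints
Points: [60, 13, 37, 17, 21, 25, 36, 21]
Sum = 60 + 13 + 37 + 17 + 21 + 25 + 36 + 21 = 230
Avg velocity = 230 / 8 = 28.75 points/sprint

28.75 points/sprint


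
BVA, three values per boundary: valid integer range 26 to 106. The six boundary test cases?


Range: [26, 106]
Boundaries: just below min, min, min+1, max-1, max, just above max
Values: [25, 26, 27, 105, 106, 107]

[25, 26, 27, 105, 106, 107]


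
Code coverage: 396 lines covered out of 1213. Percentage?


Coverage = covered / total * 100
Coverage = 396 / 1213 * 100
Coverage = 32.65%

32.65%


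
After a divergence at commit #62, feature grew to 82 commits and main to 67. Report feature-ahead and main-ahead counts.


Common ancestor: commit #62
feature commits after divergence: 82 - 62 = 20
main commits after divergence: 67 - 62 = 5
feature is 20 commits ahead of main
main is 5 commits ahead of feature

feature ahead: 20, main ahead: 5


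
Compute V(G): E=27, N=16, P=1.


Formula: V(G) = E - N + 2P
V(G) = 27 - 16 + 2*1
V(G) = 11 + 2
V(G) = 13

13


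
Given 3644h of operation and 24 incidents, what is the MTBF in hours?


Formula: MTBF = Total operating time / Number of failures
MTBF = 3644 / 24
MTBF = 151.83 hours

151.83 hours


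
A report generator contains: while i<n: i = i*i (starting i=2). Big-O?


Reasoning: squaring drives double-exponential growth; iterations ~ log log n
Complexity: O(log log n)

O(log log n)


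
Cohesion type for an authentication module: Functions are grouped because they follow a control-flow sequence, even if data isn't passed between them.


Reasoning: Grouped by order of execution within a routine, not by data flow
Type: Procedural cohesion

Procedural cohesion


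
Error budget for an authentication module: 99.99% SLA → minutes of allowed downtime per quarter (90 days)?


Formula: allowed downtime = period * (100 - SLA) / 100
Period (quarter (90 days)) = 129600 minutes
Unavailability fraction = (100 - 99.99) / 100
Allowed downtime = 129600 * (100 - 99.99) / 100
Allowed downtime = 12.96 minutes

12.96 minutes


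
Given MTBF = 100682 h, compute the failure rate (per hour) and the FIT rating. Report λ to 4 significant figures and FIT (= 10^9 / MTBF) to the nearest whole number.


Formula: λ = 1 / MTBF; FIT = λ × 1e9 = 1e9 / MTBF
λ = 1 / 100682 ≈ 9.932e-06 failures/hour
FIT = 1e9 / 100682 ≈ 9932 failures per 1e9 hours (nearest whole number)

λ = 9.932e-06 /h, FIT = 9932


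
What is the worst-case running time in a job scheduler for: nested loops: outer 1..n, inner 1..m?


Reasoning: product of independent bounds
Complexity: O(n*m)

O(n*m)


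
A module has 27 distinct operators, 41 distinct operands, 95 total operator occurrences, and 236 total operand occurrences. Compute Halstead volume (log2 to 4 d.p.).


Formula: V = N * log2(η), where N = N1 + N2 and η = η1 + η2
η = 27 + 41 = 68
N = 95 + 236 = 331
log2(68) ≈ 6.0875
V = 331 * 6.0875 = 2014.96

2014.96


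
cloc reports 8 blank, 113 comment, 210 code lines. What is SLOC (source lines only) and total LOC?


Total LOC = blank + comment + code
Total LOC = 8 + 113 + 210 = 331
SLOC (source only) = code = 210

Total LOC: 331, SLOC: 210


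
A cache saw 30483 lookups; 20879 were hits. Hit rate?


Formula: hit rate = hits / (hits + misses) * 100
hit rate = 20879 / (20879 + 9604) * 100
hit rate = 20879 / 30483 * 100
hit rate = 68.49%

68.49%


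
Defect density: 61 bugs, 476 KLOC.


Defect density = defects / KLOC
Defect density = 61 / 476
Defect density = 0.128 defects/KLOC

0.128 defects/KLOC


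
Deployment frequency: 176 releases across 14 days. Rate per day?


Formula: deployments per day = releases / days
= 176 / 14
= 12.571 deploys/day
(equivalently, 88.0 deploys/week)

12.571 deploys/day


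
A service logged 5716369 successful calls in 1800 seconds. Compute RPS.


Formula: throughput = requests / seconds
throughput = 5716369 / 1800
throughput = 3175.76 requests/second

3175.76 requests/second


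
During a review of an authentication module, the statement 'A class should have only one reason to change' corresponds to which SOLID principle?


This describes the Single Responsibility Principle (SRP)

Single Responsibility Principle (SRP)


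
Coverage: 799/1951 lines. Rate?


Coverage = covered / total * 100
Coverage = 799 / 1951 * 100
Coverage = 40.95%

40.95%


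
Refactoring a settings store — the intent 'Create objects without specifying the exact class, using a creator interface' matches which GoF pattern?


This matches the Factory Method pattern

Factory Method


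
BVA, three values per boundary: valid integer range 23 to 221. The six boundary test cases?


Range: [23, 221]
Boundaries: just below min, min, min+1, max-1, max, just above max
Values: [22, 23, 24, 220, 221, 222]

[22, 23, 24, 220, 221, 222]


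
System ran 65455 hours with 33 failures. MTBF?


Formula: MTBF = Total operating time / Number of failures
MTBF = 65455 / 33
MTBF = 1983.48 hours

1983.48 hours


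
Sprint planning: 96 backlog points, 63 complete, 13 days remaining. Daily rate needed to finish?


Formula: Required rate = Remaining points / Days left
Remaining = 96 - 63 = 33 points
Required rate = 33 / 13 = 2.54 points/day

2.54 points/day


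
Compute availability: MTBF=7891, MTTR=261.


Availability = MTBF / (MTBF + MTTR)
Availability = 7891 / (7891 + 261)
Availability = 7891 / 8152
Availability = 96.7983%

96.7983%


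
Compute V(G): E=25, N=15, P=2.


Formula: V(G) = E - N + 2P
V(G) = 25 - 15 + 2*2
V(G) = 10 + 4
V(G) = 14

14


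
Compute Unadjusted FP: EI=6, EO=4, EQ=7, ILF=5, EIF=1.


UFP = EI*4 + EO*5 + EQ*4 + ILF*10 + EIF*7
UFP = 6*4 + 4*5 + 7*4 + 5*10 + 1*7
UFP = 24 + 20 + 28 + 50 + 7
UFP = 129

129


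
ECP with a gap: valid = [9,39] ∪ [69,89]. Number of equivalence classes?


Valid ranges: [9,39] and [69,89]
Class 1: x < 9 — invalid
Class 2: 9 ≤ x ≤ 39 — valid
Class 3: 39 < x < 69 — invalid (gap between ranges)
Class 4: 69 ≤ x ≤ 89 — valid
Class 5: x > 89 — invalid
Total equivalence classes: 5

5 equivalence classes


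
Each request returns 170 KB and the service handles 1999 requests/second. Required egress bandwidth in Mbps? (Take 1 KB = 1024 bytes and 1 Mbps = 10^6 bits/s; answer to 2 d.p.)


Formula: Mbps = payload_bytes * RPS * 8 / 1e6
Payload per request = 170 KB = 170 * 1024 = 174080 bytes
Total bytes/sec = 174080 * 1999 = 347985920
Total bits/sec = 347985920 * 8 = 2783887360
Mbps = 2783887360 / 1e6 = 2783.89

2783.89 Mbps


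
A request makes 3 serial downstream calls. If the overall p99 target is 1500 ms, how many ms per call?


Formula: per_stage = total_budget / stages
per_stage = 1500 / 3
per_stage = 500.0 ms

500.0 ms


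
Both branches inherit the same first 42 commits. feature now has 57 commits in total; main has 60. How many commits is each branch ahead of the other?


Common ancestor: commit #42
feature commits after divergence: 57 - 42 = 15
main commits after divergence: 60 - 42 = 18
feature is 15 commits ahead of main
main is 18 commits ahead of feature

feature ahead: 15, main ahead: 18


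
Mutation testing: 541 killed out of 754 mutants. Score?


Mutation score = killed / total * 100
Mutation score = 541 / 754 * 100
Mutation score = 71.75%

71.75%


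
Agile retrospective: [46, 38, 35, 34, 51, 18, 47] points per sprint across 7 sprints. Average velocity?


Formula: Avg velocity = Total points / Number of sprints
Points: [46, 38, 35, 34, 51, 18, 47]
Sum = 46 + 38 + 35 + 34 + 51 + 18 + 47 = 269
Avg velocity = 269 / 7 = 38.43 points/sprint

38.43 points/sprint


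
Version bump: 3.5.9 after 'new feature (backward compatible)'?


Current: 3.5.9
Change category: 'new feature (backward compatible)' → minor bump
SemVer rule: minor bump → increment MINOR, reset PATCH to 0 (MAJOR unchanged)
New: 3.6.0

3.6.0


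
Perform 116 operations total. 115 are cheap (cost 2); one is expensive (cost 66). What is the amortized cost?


Formula: Amortized cost = Total cost / Operations
Total cost = (115 * 2) + (1 * 66)
Total cost = 230 + 66 = 296
Amortized = 296 / 116 = 2.5517

2.5517


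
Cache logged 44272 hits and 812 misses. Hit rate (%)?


Formula: hit rate = hits / (hits + misses) * 100
hit rate = 44272 / (44272 + 812) * 100
hit rate = 44272 / 45084 * 100
hit rate = 98.2%

98.2%


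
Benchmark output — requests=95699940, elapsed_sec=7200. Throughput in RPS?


Formula: throughput = requests / seconds
throughput = 95699940 / 7200
throughput = 13291.66 requests/second

13291.66 requests/second


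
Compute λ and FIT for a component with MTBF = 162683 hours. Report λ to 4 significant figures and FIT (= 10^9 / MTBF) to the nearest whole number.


Formula: λ = 1 / MTBF; FIT = λ × 1e9 = 1e9 / MTBF
λ = 1 / 162683 ≈ 6.147e-06 failures/hour
FIT = 1e9 / 162683 ≈ 6147 failures per 1e9 hours (nearest whole number)

λ = 6.147e-06 /h, FIT = 6147


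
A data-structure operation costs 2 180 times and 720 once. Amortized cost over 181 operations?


Formula: Amortized cost = Total cost / Operations
Total cost = (180 * 2) + (1 * 720)
Total cost = 360 + 720 = 1080
Amortized = 1080 / 181 = 5.9669

5.9669


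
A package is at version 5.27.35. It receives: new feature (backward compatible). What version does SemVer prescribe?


Current: 5.27.35
Change category: 'new feature (backward compatible)' → minor bump
SemVer rule: minor bump → increment MINOR, reset PATCH to 0 (MAJOR unchanged)
New: 5.28.0

5.28.0


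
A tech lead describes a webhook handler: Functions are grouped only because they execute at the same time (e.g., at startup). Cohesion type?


Reasoning: Related by timing only
Type: Temporal cohesion

Temporal cohesion


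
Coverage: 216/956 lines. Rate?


Coverage = covered / total * 100
Coverage = 216 / 956 * 100
Coverage = 22.59%

22.59%


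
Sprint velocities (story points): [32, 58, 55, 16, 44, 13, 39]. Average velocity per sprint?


Formula: Avg velocity = Total points / Number of sprints
Points: [32, 58, 55, 16, 44, 13, 39]
Sum = 32 + 58 + 55 + 16 + 44 + 13 + 39 = 257
Avg velocity = 257 / 7 = 36.71 points/sprint

36.71 points/sprint


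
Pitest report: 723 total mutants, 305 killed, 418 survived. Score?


Mutation score = killed / total * 100
Mutation score = 305 / 723 * 100
Mutation score = 42.19%

42.19%


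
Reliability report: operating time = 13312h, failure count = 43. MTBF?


Formula: MTBF = Total operating time / Number of failures
MTBF = 13312 / 43
MTBF = 309.58 hours

309.58 hours


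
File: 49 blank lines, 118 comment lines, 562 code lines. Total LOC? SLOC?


Total LOC = blank + comment + code
Total LOC = 49 + 118 + 562 = 729
SLOC (source only) = code = 562

Total LOC: 729, SLOC: 562


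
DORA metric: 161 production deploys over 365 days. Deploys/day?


Formula: deployments per day = releases / days
= 161 / 365
= 0.441 deploys/day
(equivalently, 3.09 deploys/week)

0.441 deploys/day


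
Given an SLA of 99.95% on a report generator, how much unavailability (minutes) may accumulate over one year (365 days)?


Formula: allowed downtime = period * (100 - SLA) / 100
Period (year (365 days)) = 525600 minutes
Unavailability fraction = (100 - 99.95) / 100
Allowed downtime = 525600 * (100 - 99.95) / 100
Allowed downtime = 262.8 minutes

262.8 minutes


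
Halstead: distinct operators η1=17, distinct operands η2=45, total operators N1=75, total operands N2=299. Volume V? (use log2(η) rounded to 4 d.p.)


Formula: V = N * log2(η), where N = N1 + N2 and η = η1 + η2
η = 17 + 45 = 62
N = 75 + 299 = 374
log2(62) ≈ 5.9542
V = 374 * 5.9542 = 2226.87

2226.87


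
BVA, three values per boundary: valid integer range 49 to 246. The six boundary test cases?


Range: [49, 246]
Boundaries: just below min, min, min+1, max-1, max, just above max
Values: [48, 49, 50, 245, 246, 247]

[48, 49, 50, 245, 246, 247]


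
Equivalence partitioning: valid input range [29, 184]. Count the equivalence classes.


Valid range: [29, 184]
Class 1: x < 29 — invalid
Class 2: 29 ≤ x ≤ 184 — valid
Class 3: x > 184 — invalid
Total equivalence classes: 3

3 equivalence classes


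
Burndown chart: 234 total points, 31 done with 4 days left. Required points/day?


Formula: Required rate = Remaining points / Days left
Remaining = 234 - 31 = 203 points
Required rate = 203 / 4 = 50.75 points/day

50.75 points/day


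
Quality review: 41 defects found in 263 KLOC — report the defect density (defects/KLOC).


Defect density = defects / KLOC
Defect density = 41 / 263
Defect density = 0.156 defects/KLOC

0.156 defects/KLOC


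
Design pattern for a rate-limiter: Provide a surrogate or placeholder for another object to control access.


This matches the Proxy pattern

Proxy


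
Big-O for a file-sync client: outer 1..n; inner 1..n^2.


Reasoning: n times n^2
Complexity: O(n^3)

O(n^3)


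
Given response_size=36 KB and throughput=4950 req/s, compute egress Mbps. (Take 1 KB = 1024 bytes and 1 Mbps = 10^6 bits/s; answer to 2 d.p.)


Formula: Mbps = payload_bytes * RPS * 8 / 1e6
Payload per request = 36 KB = 36 * 1024 = 36864 bytes
Total bytes/sec = 36864 * 4950 = 182476800
Total bits/sec = 182476800 * 8 = 1459814400
Mbps = 1459814400 / 1e6 = 1459.81

1459.81 Mbps


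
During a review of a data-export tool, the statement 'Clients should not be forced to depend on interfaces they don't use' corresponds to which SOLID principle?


This describes the Interface Segregation Principle (ISP)

Interface Segregation Principle (ISP)


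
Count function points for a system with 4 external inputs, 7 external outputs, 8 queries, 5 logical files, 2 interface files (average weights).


UFP = EI*4 + EO*5 + EQ*4 + ILF*10 + EIF*7
UFP = 4*4 + 7*5 + 8*4 + 5*10 + 2*7
UFP = 16 + 35 + 32 + 50 + 14
UFP = 147

147


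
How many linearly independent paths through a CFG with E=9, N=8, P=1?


Formula: V(G) = E - N + 2P
V(G) = 9 - 8 + 2*1
V(G) = 1 + 2
V(G) = 3

3


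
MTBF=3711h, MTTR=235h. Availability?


Availability = MTBF / (MTBF + MTTR)
Availability = 3711 / (3711 + 235)
Availability = 3711 / 3946
Availability = 94.0446%

94.0446%


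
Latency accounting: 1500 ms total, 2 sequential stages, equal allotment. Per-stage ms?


Formula: per_stage = total_budget / stages
per_stage = 1500 / 2
per_stage = 750.0 ms

750.0 ms


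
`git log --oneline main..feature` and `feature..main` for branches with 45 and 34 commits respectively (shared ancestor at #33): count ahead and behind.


Common ancestor: commit #33
feature commits after divergence: 45 - 33 = 12
main commits after divergence: 34 - 33 = 1
feature is 12 commits ahead of main
main is 1 commits ahead of feature

feature ahead: 12, main ahead: 1


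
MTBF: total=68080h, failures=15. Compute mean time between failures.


Formula: MTBF = Total operating time / Number of failures
MTBF = 68080 / 15
MTBF = 4538.67 hours

4538.67 hours


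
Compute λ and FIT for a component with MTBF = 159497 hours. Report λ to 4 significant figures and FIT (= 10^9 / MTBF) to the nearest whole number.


Formula: λ = 1 / MTBF; FIT = λ × 1e9 = 1e9 / MTBF
λ = 1 / 159497 ≈ 6.270e-06 failures/hour
FIT = 1e9 / 159497 ≈ 6270 failures per 1e9 hours (nearest whole number)

λ = 6.270e-06 /h, FIT = 6270


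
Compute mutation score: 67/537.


Mutation score = killed / total * 100
Mutation score = 67 / 537 * 100
Mutation score = 12.48%

12.48%


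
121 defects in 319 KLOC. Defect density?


Defect density = defects / KLOC
Defect density = 121 / 319
Defect density = 0.379 defects/KLOC

0.379 defects/KLOC


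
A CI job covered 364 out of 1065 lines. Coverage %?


Coverage = covered / total * 100
Coverage = 364 / 1065 * 100
Coverage = 34.18%

34.18%


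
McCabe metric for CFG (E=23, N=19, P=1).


Formula: V(G) = E - N + 2P
V(G) = 23 - 19 + 2*1
V(G) = 4 + 2
V(G) = 6

6


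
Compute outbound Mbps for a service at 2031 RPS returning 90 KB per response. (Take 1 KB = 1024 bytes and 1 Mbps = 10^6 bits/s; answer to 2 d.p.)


Formula: Mbps = payload_bytes * RPS * 8 / 1e6
Payload per request = 90 KB = 90 * 1024 = 92160 bytes
Total bytes/sec = 92160 * 2031 = 187176960
Total bits/sec = 187176960 * 8 = 1497415680
Mbps = 1497415680 / 1e6 = 1497.42

1497.42 Mbps


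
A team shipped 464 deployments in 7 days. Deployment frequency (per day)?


Formula: deployments per day = releases / days
= 464 / 7
= 66.286 deploys/day
(equivalently, 464.0 deploys/week)

66.286 deploys/day


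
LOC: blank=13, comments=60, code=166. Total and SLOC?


Total LOC = blank + comment + code
Total LOC = 13 + 60 + 166 = 239
SLOC (source only) = code = 166

Total LOC: 239, SLOC: 166


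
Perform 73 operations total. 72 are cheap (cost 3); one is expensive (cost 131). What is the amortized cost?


Formula: Amortized cost = Total cost / Operations
Total cost = (72 * 3) + (1 * 131)
Total cost = 216 + 131 = 347
Amortized = 347 / 73 = 4.7534

4.7534


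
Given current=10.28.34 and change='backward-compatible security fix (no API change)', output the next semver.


Current: 10.28.34
Change category: 'backward-compatible security fix (no API change)' → patch bump
SemVer rule: patch bump → increment PATCH (MAJOR and MINOR unchanged)
New: 10.28.35

10.28.35


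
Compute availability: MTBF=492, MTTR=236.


Availability = MTBF / (MTBF + MTTR)
Availability = 492 / (492 + 236)
Availability = 492 / 728
Availability = 67.5824%

67.5824%


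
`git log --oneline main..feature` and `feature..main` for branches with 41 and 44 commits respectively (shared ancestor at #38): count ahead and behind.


Common ancestor: commit #38
feature commits after divergence: 41 - 38 = 3
main commits after divergence: 44 - 38 = 6
feature is 3 commits ahead of main
main is 6 commits ahead of feature

feature ahead: 3, main ahead: 6


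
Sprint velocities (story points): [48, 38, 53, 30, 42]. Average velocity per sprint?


Formula: Avg velocity = Total points / Number of sprints
Points: [48, 38, 53, 30, 42]
Sum = 48 + 38 + 53 + 30 + 42 = 211
Avg velocity = 211 / 5 = 42.2 points/sprint

42.2 points/sprint


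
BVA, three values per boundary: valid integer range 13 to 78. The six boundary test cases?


Range: [13, 78]
Boundaries: just below min, min, min+1, max-1, max, just above max
Values: [12, 13, 14, 77, 78, 79]

[12, 13, 14, 77, 78, 79]


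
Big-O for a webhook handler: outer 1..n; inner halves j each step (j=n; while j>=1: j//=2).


Reasoning: n times log n
Complexity: O(n log n)

O(n log n)


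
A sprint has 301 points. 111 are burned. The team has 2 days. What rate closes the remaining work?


Formula: Required rate = Remaining points / Days left
Remaining = 301 - 111 = 190 points
Required rate = 190 / 2 = 95.0 points/day

95.0 points/day


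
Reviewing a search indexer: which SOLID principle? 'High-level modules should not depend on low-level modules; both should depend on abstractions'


This describes the Dependency Inversion Principle (DIP)

Dependency Inversion Principle (DIP)


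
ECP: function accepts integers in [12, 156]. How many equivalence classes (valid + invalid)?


Valid range: [12, 156]
Class 1: x < 12 — invalid
Class 2: 12 ≤ x ≤ 156 — valid
Class 3: x > 156 — invalid
Total equivalence classes: 3

3 equivalence classes


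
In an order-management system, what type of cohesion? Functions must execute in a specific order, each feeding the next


Reasoning: Output of one is input to next
Type: Sequential cohesion

Sequential cohesion


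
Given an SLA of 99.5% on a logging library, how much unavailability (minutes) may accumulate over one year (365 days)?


Formula: allowed downtime = period * (100 - SLA) / 100
Period (year (365 days)) = 525600 minutes
Unavailability fraction = (100 - 99.5) / 100
Allowed downtime = 525600 * (100 - 99.5) / 100
Allowed downtime = 2628.0 minutes

2628.0 minutes


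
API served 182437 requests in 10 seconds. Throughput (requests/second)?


Formula: throughput = requests / seconds
throughput = 182437 / 10
throughput = 18243.7 requests/second

18243.7 requests/second


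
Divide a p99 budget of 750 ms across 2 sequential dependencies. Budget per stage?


Formula: per_stage = total_budget / stages
per_stage = 750 / 2
per_stage = 375.0 ms

375.0 ms


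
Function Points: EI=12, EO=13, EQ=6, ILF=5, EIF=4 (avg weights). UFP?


UFP = EI*4 + EO*5 + EQ*4 + ILF*10 + EIF*7
UFP = 12*4 + 13*5 + 6*4 + 5*10 + 4*7
UFP = 48 + 65 + 24 + 50 + 28
UFP = 215

215


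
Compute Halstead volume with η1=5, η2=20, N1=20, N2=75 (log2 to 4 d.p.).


Formula: V = N * log2(η), where N = N1 + N2 and η = η1 + η2
η = 5 + 20 = 25
N = 20 + 75 = 95
log2(25) ≈ 4.6439
V = 95 * 4.6439 = 441.17

441.17


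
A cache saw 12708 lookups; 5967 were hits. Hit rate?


Formula: hit rate = hits / (hits + misses) * 100
hit rate = 5967 / (5967 + 6741) * 100
hit rate = 5967 / 12708 * 100
hit rate = 46.95%

46.95%


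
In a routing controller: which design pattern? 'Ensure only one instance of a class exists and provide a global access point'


This matches the Singleton pattern

Singleton


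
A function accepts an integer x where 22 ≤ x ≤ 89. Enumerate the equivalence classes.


Valid range: [22, 89]
Class 1: x < 22 — invalid
Class 2: 22 ≤ x ≤ 89 — valid
Class 3: x > 89 — invalid
Total equivalence classes: 3

3 equivalence classes


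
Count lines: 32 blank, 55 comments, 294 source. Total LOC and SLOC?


Total LOC = blank + comment + code
Total LOC = 32 + 55 + 294 = 381
SLOC (source only) = code = 294

Total LOC: 381, SLOC: 294


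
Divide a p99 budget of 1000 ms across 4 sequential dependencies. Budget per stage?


Formula: per_stage = total_budget / stages
per_stage = 1000 / 4
per_stage = 250.0 ms

250.0 ms


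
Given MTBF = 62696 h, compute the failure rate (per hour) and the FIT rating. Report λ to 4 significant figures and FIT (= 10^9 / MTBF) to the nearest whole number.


Formula: λ = 1 / MTBF; FIT = λ × 1e9 = 1e9 / MTBF
λ = 1 / 62696 ≈ 1.595e-05 failures/hour
FIT = 1e9 / 62696 ≈ 15950 failures per 1e9 hours (nearest whole number)

λ = 1.595e-05 /h, FIT = 15950


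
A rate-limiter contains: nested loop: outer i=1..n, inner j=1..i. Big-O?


Reasoning: triangle: n(n+1)/2 ~ n^2/2
Complexity: O(n^2)

O(n^2)


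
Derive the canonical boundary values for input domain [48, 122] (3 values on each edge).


Range: [48, 122]
Boundaries: just below min, min, min+1, max-1, max, just above max
Values: [47, 48, 49, 121, 122, 123]

[47, 48, 49, 121, 122, 123]


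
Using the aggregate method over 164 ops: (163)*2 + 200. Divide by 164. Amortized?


Formula: Amortized cost = Total cost / Operations
Total cost = (163 * 2) + (1 * 200)
Total cost = 326 + 200 = 526
Amortized = 526 / 164 = 3.2073

3.2073


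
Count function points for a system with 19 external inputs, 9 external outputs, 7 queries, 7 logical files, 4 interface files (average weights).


UFP = EI*4 + EO*5 + EQ*4 + ILF*10 + EIF*7
UFP = 19*4 + 9*5 + 7*4 + 7*10 + 4*7
UFP = 76 + 45 + 28 + 70 + 28
UFP = 247

247


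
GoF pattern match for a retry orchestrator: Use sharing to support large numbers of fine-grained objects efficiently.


This matches the Flyweight pattern

Flyweight


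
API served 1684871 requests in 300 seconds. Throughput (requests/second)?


Formula: throughput = requests / seconds
throughput = 1684871 / 300
throughput = 5616.24 requests/second

5616.24 requests/second


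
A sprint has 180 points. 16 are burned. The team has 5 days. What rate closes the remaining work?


Formula: Required rate = Remaining points / Days left
Remaining = 180 - 16 = 164 points
Required rate = 164 / 5 = 32.8 points/day

32.8 points/day


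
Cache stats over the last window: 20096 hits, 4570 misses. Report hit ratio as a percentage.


Formula: hit rate = hits / (hits + misses) * 100
hit rate = 20096 / (20096 + 4570) * 100
hit rate = 20096 / 24666 * 100
hit rate = 81.47%

81.47%


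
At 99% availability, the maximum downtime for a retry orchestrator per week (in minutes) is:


Formula: allowed downtime = period * (100 - SLA) / 100
Period (week) = 10080 minutes
Unavailability fraction = (100 - 99.0) / 100
Allowed downtime = 10080 * (100 - 99.0) / 100
Allowed downtime = 100.8 minutes

100.8 minutes


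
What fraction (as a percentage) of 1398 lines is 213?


Coverage = covered / total * 100
Coverage = 213 / 1398 * 100
Coverage = 15.24%

15.24%


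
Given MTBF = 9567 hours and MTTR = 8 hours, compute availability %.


Availability = MTBF / (MTBF + MTTR)
Availability = 9567 / (9567 + 8)
Availability = 9567 / 9575
Availability = 99.9164%

99.9164%


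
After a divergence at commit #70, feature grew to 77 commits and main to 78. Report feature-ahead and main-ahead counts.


Common ancestor: commit #70
feature commits after divergence: 77 - 70 = 7
main commits after divergence: 78 - 70 = 8
feature is 7 commits ahead of main
main is 8 commits ahead of feature

feature ahead: 7, main ahead: 8


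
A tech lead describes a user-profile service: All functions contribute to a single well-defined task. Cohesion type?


Reasoning: Best: single purpose
Type: Functional cohesion

Functional cohesion


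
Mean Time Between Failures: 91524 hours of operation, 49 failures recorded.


Formula: MTBF = Total operating time / Number of failures
MTBF = 91524 / 49
MTBF = 1867.84 hours

1867.84 hours


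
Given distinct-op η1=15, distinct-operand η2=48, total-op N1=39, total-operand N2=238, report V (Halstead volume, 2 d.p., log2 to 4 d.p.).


Formula: V = N * log2(η), where N = N1 + N2 and η = η1 + η2
η = 15 + 48 = 63
N = 39 + 238 = 277
log2(63) ≈ 5.9773
V = 277 * 5.9773 = 1655.71

1655.71


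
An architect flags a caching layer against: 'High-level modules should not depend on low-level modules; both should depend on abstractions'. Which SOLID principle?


This describes the Dependency Inversion Principle (DIP)

Dependency Inversion Principle (DIP)


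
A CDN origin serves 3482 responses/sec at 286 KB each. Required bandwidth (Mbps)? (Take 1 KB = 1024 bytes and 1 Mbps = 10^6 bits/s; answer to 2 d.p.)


Formula: Mbps = payload_bytes * RPS * 8 / 1e6
Payload per request = 286 KB = 286 * 1024 = 292864 bytes
Total bytes/sec = 292864 * 3482 = 1019752448
Total bits/sec = 1019752448 * 8 = 8158019584
Mbps = 8158019584 / 1e6 = 8158.02

8158.02 Mbps


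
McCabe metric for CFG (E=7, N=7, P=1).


Formula: V(G) = E - N + 2P
V(G) = 7 - 7 + 2*1
V(G) = 0 + 2
V(G) = 2

2


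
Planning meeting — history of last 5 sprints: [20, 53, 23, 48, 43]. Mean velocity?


Formula: Avg velocity = Total points / Number of sprints
Points: [20, 53, 23, 48, 43]
Sum = 20 + 53 + 23 + 48 + 43 = 187
Avg velocity = 187 / 5 = 37.4 points/sprint

37.4 points/sprint


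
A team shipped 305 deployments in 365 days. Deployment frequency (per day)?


Formula: deployments per day = releases / days
= 305 / 365
= 0.836 deploys/day
(equivalently, 5.85 deploys/week)

0.836 deploys/day


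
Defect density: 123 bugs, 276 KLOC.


Defect density = defects / KLOC
Defect density = 123 / 276
Defect density = 0.446 defects/KLOC

0.446 defects/KLOC


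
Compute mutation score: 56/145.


Mutation score = killed / total * 100
Mutation score = 56 / 145 * 100
Mutation score = 38.62%

38.62%


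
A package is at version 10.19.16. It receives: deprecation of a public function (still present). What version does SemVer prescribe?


Current: 10.19.16
Change category: 'deprecation of a public function (still present)' → minor bump
SemVer rule: minor bump → increment MINOR, reset PATCH to 0 (MAJOR unchanged)
New: 10.20.0

10.20.0


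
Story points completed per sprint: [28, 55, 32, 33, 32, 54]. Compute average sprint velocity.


Formula: Avg velocity = Total points / Number of sprints
Points: [28, 55, 32, 33, 32, 54]
Sum = 28 + 55 + 32 + 33 + 32 + 54 = 234
Avg velocity = 234 / 6 = 39.0 points/sprint

39.0 points/sprint


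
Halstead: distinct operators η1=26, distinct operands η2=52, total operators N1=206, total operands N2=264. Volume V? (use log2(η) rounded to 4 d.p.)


Formula: V = N * log2(η), where N = N1 + N2 and η = η1 + η2
η = 26 + 52 = 78
N = 206 + 264 = 470
log2(78) ≈ 6.2854
V = 470 * 6.2854 = 2954.14

2954.14


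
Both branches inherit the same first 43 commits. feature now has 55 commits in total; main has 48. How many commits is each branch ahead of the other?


Common ancestor: commit #43
feature commits after divergence: 55 - 43 = 12
main commits after divergence: 48 - 43 = 5
feature is 12 commits ahead of main
main is 5 commits ahead of feature

feature ahead: 12, main ahead: 5


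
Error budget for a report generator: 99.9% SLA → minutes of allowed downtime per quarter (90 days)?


Formula: allowed downtime = period * (100 - SLA) / 100
Period (quarter (90 days)) = 129600 minutes
Unavailability fraction = (100 - 99.9) / 100
Allowed downtime = 129600 * (100 - 99.9) / 100
Allowed downtime = 129.6 minutes

129.6 minutes


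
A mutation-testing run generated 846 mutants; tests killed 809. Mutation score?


Mutation score = killed / total * 100
Mutation score = 809 / 846 * 100
Mutation score = 95.63%

95.63%


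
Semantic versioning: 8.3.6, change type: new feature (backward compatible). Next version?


Current: 8.3.6
Change category: 'new feature (backward compatible)' → minor bump
SemVer rule: minor bump → increment MINOR, reset PATCH to 0 (MAJOR unchanged)
New: 8.4.0

8.4.0


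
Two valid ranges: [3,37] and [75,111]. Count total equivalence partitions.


Valid ranges: [3,37] and [75,111]
Class 1: x < 3 — invalid
Class 2: 3 ≤ x ≤ 37 — valid
Class 3: 37 < x < 75 — invalid (gap between ranges)
Class 4: 75 ≤ x ≤ 111 — valid
Class 5: x > 111 — invalid
Total equivalence classes: 5

5 equivalence classes


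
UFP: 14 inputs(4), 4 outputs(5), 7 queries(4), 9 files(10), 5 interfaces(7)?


UFP = EI*4 + EO*5 + EQ*4 + ILF*10 + EIF*7
UFP = 14*4 + 4*5 + 7*4 + 9*10 + 5*7
UFP = 56 + 20 + 28 + 90 + 35
UFP = 229

229


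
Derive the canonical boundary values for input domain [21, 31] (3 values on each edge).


Range: [21, 31]
Boundaries: just below min, min, min+1, max-1, max, just above max
Values: [20, 21, 22, 30, 31, 32]

[20, 21, 22, 30, 31, 32]


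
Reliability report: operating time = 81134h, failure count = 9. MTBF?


Formula: MTBF = Total operating time / Number of failures
MTBF = 81134 / 9
MTBF = 9014.89 hours

9014.89 hours


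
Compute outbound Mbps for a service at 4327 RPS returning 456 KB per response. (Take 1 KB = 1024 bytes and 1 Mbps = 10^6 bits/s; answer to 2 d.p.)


Formula: Mbps = payload_bytes * RPS * 8 / 1e6
Payload per request = 456 KB = 456 * 1024 = 466944 bytes
Total bytes/sec = 466944 * 4327 = 2020466688
Total bits/sec = 2020466688 * 8 = 16163733504
Mbps = 16163733504 / 1e6 = 16163.73

16163.73 Mbps


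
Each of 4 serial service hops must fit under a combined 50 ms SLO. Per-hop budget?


Formula: per_stage = total_budget / stages
per_stage = 50 / 4
per_stage = 12.5 ms

12.5 ms


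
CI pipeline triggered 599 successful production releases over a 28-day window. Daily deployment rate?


Formula: deployments per day = releases / days
= 599 / 28
= 21.393 deploys/day
(equivalently, 149.75 deploys/week)

21.393 deploys/day


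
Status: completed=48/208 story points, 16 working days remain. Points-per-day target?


Formula: Required rate = Remaining points / Days left
Remaining = 208 - 48 = 160 points
Required rate = 160 / 16 = 10.0 points/day

10.0 points/day


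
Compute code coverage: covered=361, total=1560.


Coverage = covered / total * 100
Coverage = 361 / 1560 * 100
Coverage = 23.14%

23.14%


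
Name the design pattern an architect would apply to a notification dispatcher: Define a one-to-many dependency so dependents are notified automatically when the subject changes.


This matches the Observer pattern

Observer


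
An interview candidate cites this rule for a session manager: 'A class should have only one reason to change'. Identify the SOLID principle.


This describes the Single Responsibility Principle (SRP)

Single Responsibility Principle (SRP)


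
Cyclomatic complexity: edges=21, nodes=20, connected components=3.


Formula: V(G) = E - N + 2P
V(G) = 21 - 20 + 2*3
V(G) = 1 + 6
V(G) = 7

7


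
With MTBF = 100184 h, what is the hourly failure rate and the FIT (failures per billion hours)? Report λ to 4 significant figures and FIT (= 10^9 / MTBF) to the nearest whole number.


Formula: λ = 1 / MTBF; FIT = λ × 1e9 = 1e9 / MTBF
λ = 1 / 100184 ≈ 9.982e-06 failures/hour
FIT = 1e9 / 100184 ≈ 9982 failures per 1e9 hours (nearest whole number)

λ = 9.982e-06 /h, FIT = 9982


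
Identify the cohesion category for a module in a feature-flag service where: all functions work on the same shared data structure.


Reasoning: Functions share data
Type: Communicational cohesion

Communicational cohesion


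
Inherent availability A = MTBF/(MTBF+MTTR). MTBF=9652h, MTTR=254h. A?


Availability = MTBF / (MTBF + MTTR)
Availability = 9652 / (9652 + 254)
Availability = 9652 / 9906
Availability = 97.4359%

97.4359%


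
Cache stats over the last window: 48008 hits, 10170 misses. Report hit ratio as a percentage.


Formula: hit rate = hits / (hits + misses) * 100
hit rate = 48008 / (48008 + 10170) * 100
hit rate = 48008 / 58178 * 100
hit rate = 82.52%

82.52%


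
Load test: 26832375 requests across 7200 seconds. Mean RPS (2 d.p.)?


Formula: throughput = requests / seconds
throughput = 26832375 / 7200
throughput = 3726.72 requests/second

3726.72 requests/second


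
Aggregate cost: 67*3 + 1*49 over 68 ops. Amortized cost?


Formula: Amortized cost = Total cost / Operations
Total cost = (67 * 3) + (1 * 49)
Total cost = 201 + 49 = 250
Amortized = 250 / 68 = 3.6765

3.6765


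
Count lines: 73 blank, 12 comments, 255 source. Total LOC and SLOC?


Total LOC = blank + comment + code
Total LOC = 73 + 12 + 255 = 340
SLOC (source only) = code = 255

Total LOC: 340, SLOC: 255


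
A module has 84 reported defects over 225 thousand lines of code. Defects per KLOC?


Defect density = defects / KLOC
Defect density = 84 / 225
Defect density = 0.373 defects/KLOC

0.373 defects/KLOC


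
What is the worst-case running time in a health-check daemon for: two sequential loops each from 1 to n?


Reasoning: sequential dominates: O(n) + O(n) = O(n)
Complexity: O(n)

O(n)


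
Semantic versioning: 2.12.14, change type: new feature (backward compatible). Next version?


Current: 2.12.14
Change category: 'new feature (backward compatible)' → minor bump
SemVer rule: minor bump → increment MINOR, reset PATCH to 0 (MAJOR unchanged)
New: 2.13.0

2.13.0


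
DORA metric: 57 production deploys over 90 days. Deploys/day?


Formula: deployments per day = releases / days
= 57 / 90
= 0.633 deploys/day
(equivalently, 4.43 deploys/week)

0.633 deploys/day


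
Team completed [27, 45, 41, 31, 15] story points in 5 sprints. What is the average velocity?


Formula: Avg velocity = Total points / Number of sprints
Points: [27, 45, 41, 31, 15]
Sum = 27 + 45 + 41 + 31 + 15 = 159
Avg velocity = 159 / 5 = 31.8 points/sprint

31.8 points/sprint


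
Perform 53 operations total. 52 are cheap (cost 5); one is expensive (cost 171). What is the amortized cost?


Formula: Amortized cost = Total cost / Operations
Total cost = (52 * 5) + (1 * 171)
Total cost = 260 + 171 = 431
Amortized = 431 / 53 = 8.1321

8.1321


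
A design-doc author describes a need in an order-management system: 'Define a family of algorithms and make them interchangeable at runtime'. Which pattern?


This matches the Strategy pattern

Strategy


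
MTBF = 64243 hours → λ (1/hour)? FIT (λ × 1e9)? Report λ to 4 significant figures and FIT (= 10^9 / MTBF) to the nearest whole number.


Formula: λ = 1 / MTBF; FIT = λ × 1e9 = 1e9 / MTBF
λ = 1 / 64243 ≈ 1.557e-05 failures/hour
FIT = 1e9 / 64243 ≈ 15566 failures per 1e9 hours (nearest whole number)

λ = 1.557e-05 /h, FIT = 15566


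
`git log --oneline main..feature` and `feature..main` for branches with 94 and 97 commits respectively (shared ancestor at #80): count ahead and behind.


Common ancestor: commit #80
feature commits after divergence: 94 - 80 = 14
main commits after divergence: 97 - 80 = 17
feature is 14 commits ahead of main
main is 17 commits ahead of feature

feature ahead: 14, main ahead: 17


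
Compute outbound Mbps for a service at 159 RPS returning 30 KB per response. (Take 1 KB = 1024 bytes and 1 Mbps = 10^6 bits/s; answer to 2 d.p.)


Formula: Mbps = payload_bytes * RPS * 8 / 1e6
Payload per request = 30 KB = 30 * 1024 = 30720 bytes
Total bytes/sec = 30720 * 159 = 4884480
Total bits/sec = 4884480 * 8 = 39075840
Mbps = 39075840 / 1e6 = 39.08

39.08 Mbps


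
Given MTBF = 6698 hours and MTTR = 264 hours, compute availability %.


Availability = MTBF / (MTBF + MTTR)
Availability = 6698 / (6698 + 264)
Availability = 6698 / 6962
Availability = 96.208%

96.208%


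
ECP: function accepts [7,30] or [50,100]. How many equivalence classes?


Valid ranges: [7,30] and [50,100]
Class 1: x < 7 — invalid
Class 2: 7 ≤ x ≤ 30 — valid
Class 3: 30 < x < 50 — invalid (gap between ranges)
Class 4: 50 ≤ x ≤ 100 — valid
Class 5: x > 100 — invalid
Total equivalence classes: 5

5 equivalence classes


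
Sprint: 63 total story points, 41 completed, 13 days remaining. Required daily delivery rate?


Formula: Required rate = Remaining points / Days left
Remaining = 63 - 41 = 22 points
Required rate = 22 / 13 = 1.69 points/day

1.69 points/day


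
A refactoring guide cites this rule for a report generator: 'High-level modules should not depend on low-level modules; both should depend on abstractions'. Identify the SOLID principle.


This describes the Dependency Inversion Principle (DIP)

Dependency Inversion Principle (DIP)


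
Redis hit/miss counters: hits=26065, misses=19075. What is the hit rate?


Formula: hit rate = hits / (hits + misses) * 100
hit rate = 26065 / (26065 + 19075) * 100
hit rate = 26065 / 45140 * 100
hit rate = 57.74%

57.74%


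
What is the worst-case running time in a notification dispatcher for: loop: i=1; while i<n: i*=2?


Reasoning: i doubles each step so iterations are log2(n)
Complexity: O(log n)

O(log n)


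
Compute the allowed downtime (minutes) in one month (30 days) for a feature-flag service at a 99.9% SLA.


Formula: allowed downtime = period * (100 - SLA) / 100
Period (month (30 days)) = 43200 minutes
Unavailability fraction = (100 - 99.9) / 100
Allowed downtime = 43200 * (100 - 99.9) / 100
Allowed downtime = 43.2 minutes

43.2 minutes
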